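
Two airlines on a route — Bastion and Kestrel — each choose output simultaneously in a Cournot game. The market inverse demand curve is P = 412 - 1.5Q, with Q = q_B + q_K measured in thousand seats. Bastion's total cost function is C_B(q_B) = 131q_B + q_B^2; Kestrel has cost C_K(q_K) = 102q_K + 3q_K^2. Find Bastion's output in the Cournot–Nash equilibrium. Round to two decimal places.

Bastion's profit: π_B = (412 - 1.5Q)q_B - (131q_B + q_B²). Setting ∂π_B/∂q_B = 0: 281 - 5q_B - (3/2)(q_K) = 0.
Kestrel's profit: π_K = (412 - 1.5Q)q_K - (102q_K + 3q_K²). Setting ∂π_K/∂q_K = 0: 310 - 9q_K - (3/2)(q_B) = 0.
Rearranging gives the reaction functions q_B = (281 - (3/2)q_K)/5 and q_K = (310 - (3/2)q_B)/9.
Solving the pair: q_B = 48.2807, q_K = 26.3977.

48.28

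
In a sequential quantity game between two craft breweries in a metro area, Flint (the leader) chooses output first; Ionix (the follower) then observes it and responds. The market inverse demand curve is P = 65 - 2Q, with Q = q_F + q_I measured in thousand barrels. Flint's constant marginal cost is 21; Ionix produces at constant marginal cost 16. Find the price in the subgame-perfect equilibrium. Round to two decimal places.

30.75

The follower Ionix best-responds to any q_F: π_I = (65 - 2Q)q_I - 16q_I.
Setting the follower's marginal profit to zero, 49 - 2q_F - 4q_I = 0, i.e. q_I = (49 - 2q_F)/4.
The leader anticipates this reaction. Substituting into P = 65 - 2Q gives P = 81/2 - q_F, so π_F = (81/2 - q_F)q_F - 21q_F.
Leader FOC: 39/2 - 2q_F = 0, so q_F = 39/4.
Then q_I = (49 - 2·(39/4))/4 = 59/8.
Total output Q = 137/8, so price P = 65 - 2·(137/8) = 123/4.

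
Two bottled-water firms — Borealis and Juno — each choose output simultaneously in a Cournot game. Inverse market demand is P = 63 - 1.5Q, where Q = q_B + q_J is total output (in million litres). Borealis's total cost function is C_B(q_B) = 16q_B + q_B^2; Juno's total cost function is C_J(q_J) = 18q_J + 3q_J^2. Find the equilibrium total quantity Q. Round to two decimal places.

11.93

Borealis's profit: π_B = (63 - 1.5Q)q_B - (16q_B + q_B²). Setting ∂π_B/∂q_B = 0: 47 - 5q_B - (3/2)(q_J) = 0.
Juno's profit: π_J = (63 - 1.5Q)q_J - (18q_J + 3q_J²). Setting ∂π_J/∂q_J = 0: 45 - 9q_J - (3/2)(q_B) = 0.
So q_B = (47 - (3/2)q_J)/5 and q_J = (45 - (3/2)q_B)/9.
Substituting one into the other gives q_B = 158/19 and q_J = 206/57.
Total output Q = 158/19 + 206/57 = 680/57.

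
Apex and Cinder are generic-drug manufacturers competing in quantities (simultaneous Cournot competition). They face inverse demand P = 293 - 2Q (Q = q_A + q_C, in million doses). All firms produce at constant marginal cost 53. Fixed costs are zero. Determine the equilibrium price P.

133

Each firm earns π_i = (293 - 2Q)q_i - 53q_i.
Setting ∂π_i/∂q_i = 0 with rivals' quantities fixed: 240 - 4q_i - 2q_j = 0.
By symmetry each firm produces the same amount; substituting q_j = q_i yields q_i = 240/6 = 40.
Total output Q = 80, so price P = 293 - 2·80 = 133.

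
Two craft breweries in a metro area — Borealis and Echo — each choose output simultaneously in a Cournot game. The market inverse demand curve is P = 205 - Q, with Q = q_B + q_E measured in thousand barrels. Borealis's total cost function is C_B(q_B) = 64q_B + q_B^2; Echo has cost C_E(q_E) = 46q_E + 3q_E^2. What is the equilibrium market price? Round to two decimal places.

Borealis's profit: π_B = (205 - Q)q_B - (64q_B + q_B²). Setting ∂π_B/∂q_B = 0: 141 - 4q_B - (q_E) = 0.
Echo's profit: π_E = (205 - Q)q_E - (46q_E + 3q_E²). Setting ∂π_E/∂q_E = 0: 159 - 8q_E - (q_B) = 0.
Best responses: q_B = (141 - q_E)/4, q_E = (159 - q_B)/8.
Solving the pair: q_B = 969/31, q_E = 495/31.
Total output Q = 1464/31, so price P = 205 - 1464/31 = 157.7742.

157.77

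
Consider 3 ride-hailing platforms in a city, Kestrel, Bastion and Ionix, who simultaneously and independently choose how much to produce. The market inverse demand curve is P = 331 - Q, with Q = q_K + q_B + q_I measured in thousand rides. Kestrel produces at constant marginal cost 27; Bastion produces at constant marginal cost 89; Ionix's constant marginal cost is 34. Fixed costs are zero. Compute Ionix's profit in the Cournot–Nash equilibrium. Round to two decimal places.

7439.06

Kestrel's profit: π_K = (331 - Q)q_K - (27q_K). Setting ∂π_K/∂q_K = 0: 304 - 2q_K - (q_B + q_I) = 0.
Bastion's profit: π_B = (331 - Q)q_B - (89q_B). Setting ∂π_B/∂q_B = 0: 242 - 2q_B - (q_K + q_I) = 0.
Ionix's first-order condition: 297 - 2q_I - (q_K + q_B) = 0.
Summing all 3 equations gives 843 − 4Q = 0, hence Q = 843/4.
Back-substituting: q_K = (304 − 843/4) = 373/4, q_B = (242 − 843/4) = 125/4, q_I = (297 − 843/4) = 345/4.
Price P = 331 - 843/4 = 481/4.
Ionix's profit: (481/4 - 34)·(345/4) = 7439.0625.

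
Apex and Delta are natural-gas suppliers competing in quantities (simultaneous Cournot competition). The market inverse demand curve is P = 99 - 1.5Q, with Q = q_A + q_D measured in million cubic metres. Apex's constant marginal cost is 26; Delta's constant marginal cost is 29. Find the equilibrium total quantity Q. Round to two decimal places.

Apex's profit: π_A = (99 - 1.5Q)q_A - (26q_A). Setting ∂π_A/∂q_A = 0: 73 - 3q_A - (3/2)(q_D) = 0.
Delta's first-order condition: 70 - 3q_D - (3/2)(q_A) = 0.
So q_A = (73 - (3/2)q_D)/3 and q_D = (70 - (3/2)q_A)/3.
Solving the pair: q_A = 152/9, q_D = 134/9.
Total output Q = 152/9 + 134/9 = 286/9.

31.78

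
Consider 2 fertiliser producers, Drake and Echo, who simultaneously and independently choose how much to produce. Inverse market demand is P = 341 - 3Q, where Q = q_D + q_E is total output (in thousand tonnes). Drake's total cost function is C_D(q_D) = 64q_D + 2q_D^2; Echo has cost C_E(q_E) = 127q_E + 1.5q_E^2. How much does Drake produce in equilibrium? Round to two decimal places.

22.85

Drake's profit: π_D = (341 - 3Q)q_D - (64q_D + 2q_D²). Setting ∂π_D/∂q_D = 0: 277 - 10q_D - 3(q_E) = 0.
Echo's first-order condition: 214 - 9q_E - 3(q_D) = 0.
Best responses: q_D = (277 - 3q_E)/10, q_E = (214 - 3q_D)/9.
Solving the pair: q_D = 617/27, q_E = 1309/81.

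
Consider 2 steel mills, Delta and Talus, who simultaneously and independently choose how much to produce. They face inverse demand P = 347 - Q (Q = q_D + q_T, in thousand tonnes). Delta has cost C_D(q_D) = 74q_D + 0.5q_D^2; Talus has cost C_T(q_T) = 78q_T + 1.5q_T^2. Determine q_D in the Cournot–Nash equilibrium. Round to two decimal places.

78.29

Delta's profit: π_D = (347 - Q)q_D - (74q_D + (1/2)q_D²). Setting ∂π_D/∂q_D = 0: 273 - 3q_D - (q_T) = 0.
Talus's profit: π_T = (347 - Q)q_T - (78q_T + (3/2)q_T²). Setting ∂π_T/∂q_T = 0: 269 - 5q_T - (q_D) = 0.
Best responses: q_D = (273 - q_T)/3, q_T = (269 - q_D)/5.
Solving the pair: q_D = 548/7, q_T = 267/7.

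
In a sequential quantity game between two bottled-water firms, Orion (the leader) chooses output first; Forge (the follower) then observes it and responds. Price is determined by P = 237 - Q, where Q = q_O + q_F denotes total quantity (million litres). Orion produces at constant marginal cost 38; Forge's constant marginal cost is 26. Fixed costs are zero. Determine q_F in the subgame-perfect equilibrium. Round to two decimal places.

Solve by backward induction. Given q_O, the follower Forge maximises π_F = (237 - q_O - q_F)q_F - 26q_F.
Follower FOC: 211 - q_O - 2q_F = 0, so q_F(q_O) = (211 - q_O)/2.
The leader anticipates this reaction. Substituting into P = 237 - Q gives P = 263/2 - (1/2)q_O, so π_O = (263/2 - (1/2)q_O)q_O - 38q_O.
The leader's first-order condition 187/2 - q_O = 0 yields q_O = 187/2.
Then q_F = (211 - 187/2)/2 = 235/4.

58.75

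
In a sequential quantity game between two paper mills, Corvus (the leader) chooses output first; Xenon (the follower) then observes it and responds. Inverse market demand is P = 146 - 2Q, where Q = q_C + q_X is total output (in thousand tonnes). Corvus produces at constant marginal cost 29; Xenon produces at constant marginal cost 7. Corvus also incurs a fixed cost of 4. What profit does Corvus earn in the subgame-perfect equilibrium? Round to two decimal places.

560.06

The follower Xenon best-responds to any q_C: π_X = (146 - 2Q)q_X - 7q_X.
Follower FOC: 139 - 2q_C - 4q_X = 0, so q_X(q_C) = (139 - 2q_C)/4.
Corvus substitutes q_X(q_C) into its own profit: π_C = q_C(146 - 2q_C - (139 - 2q_C)/2) - 29q_C = (153/2 - q_C)q_C - 29q_C.
Maximising: ∂π_C/∂q_C = 95/2 - 2q_C = 0, giving q_C = 95/4.
Then q_X = (139 - 2·(95/4))/4 = 183/8.
Price P = 146 - 2·(373/8) = 211/4.
Corvus's profit: (211/4 - 29)·(95/4) - 4 = 560.0625.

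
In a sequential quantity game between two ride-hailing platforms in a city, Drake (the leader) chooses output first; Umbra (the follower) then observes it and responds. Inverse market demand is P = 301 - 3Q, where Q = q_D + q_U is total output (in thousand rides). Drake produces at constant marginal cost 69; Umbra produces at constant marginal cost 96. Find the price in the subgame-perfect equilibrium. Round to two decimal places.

The follower Umbra best-responds to any q_D: π_U = (301 - 3Q)q_U - 96q_U.
Setting the follower's marginal profit to zero, 205 - 3q_D - 6q_U = 0, i.e. q_U = (205 - 3q_D)/6.
Drake substitutes q_U(q_D) into its own profit: π_D = q_D(301 - 3q_D - (205 - 3q_D)/2) - 69q_D = (397/2 - (3/2)q_D)q_D - 69q_D.
The leader's first-order condition 259/2 - 3q_D = 0 yields q_D = 259/6.
Then q_U = (205 - 3·(259/6))/6 = 151/12.
Total output Q = 223/4, so price P = 301 - 3·(223/4) = 535/4.

133.75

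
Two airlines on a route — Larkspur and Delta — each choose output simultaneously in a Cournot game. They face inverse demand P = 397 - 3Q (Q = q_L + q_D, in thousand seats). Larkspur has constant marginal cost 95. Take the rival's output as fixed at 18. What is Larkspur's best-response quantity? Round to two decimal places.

With the rival's output fixed at 18, Larkspur's profit is π_L = (397 - 3·18 - 3q_L)q_L - (95q_L) = (343 - 3q_L)q_L - (95q_L).
∂π_L/∂q_L = 248 - 6q_L = 0, so q_L = 124/3.

41.33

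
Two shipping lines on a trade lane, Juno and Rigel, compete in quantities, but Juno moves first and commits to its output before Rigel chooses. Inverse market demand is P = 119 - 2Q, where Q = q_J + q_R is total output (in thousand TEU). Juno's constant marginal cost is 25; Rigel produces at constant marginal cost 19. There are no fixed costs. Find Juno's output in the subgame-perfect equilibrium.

Solve by backward induction. Given q_J, the follower Rigel maximises π_R = (119 - 2q_J - 2q_R)q_R - 19q_R.
∂π_R/∂q_R = 100 - 2q_J - 4q_R = 0 gives the reaction function q_R = (100 - 2q_J)/4.
Juno substitutes q_R(q_J) into its own profit: π_J = q_J(119 - 2q_J - (100 - 2q_J)/2) - 25q_J = (69 - q_J)q_J - 25q_J.
The leader's first-order condition 44 - 2q_J = 0 yields q_J = 22.
Then q_R = (100 - 2·22)/4 = 14.

22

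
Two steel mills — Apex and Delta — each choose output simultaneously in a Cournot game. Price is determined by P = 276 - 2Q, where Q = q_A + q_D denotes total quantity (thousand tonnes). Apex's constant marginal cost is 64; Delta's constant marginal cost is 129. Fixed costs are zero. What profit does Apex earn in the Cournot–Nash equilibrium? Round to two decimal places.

4262.72

Apex's profit: π_A = (276 - 2Q)q_A - (64q_A). Setting ∂π_A/∂q_A = 0: 212 - 4q_A - 2(q_D) = 0.
Delta's first-order condition: 147 - 4q_D - 2(q_A) = 0.
Best responses: q_A = (212 - 2q_D)/4, q_D = (147 - 2q_A)/4.
Substituting one into the other gives q_A = 277/6 and q_D = 41/3.
Price P = 276 - 2·(359/6) = 469/3.
Apex's profit: (469/3 - 64)·(277/6) = 4262.7222.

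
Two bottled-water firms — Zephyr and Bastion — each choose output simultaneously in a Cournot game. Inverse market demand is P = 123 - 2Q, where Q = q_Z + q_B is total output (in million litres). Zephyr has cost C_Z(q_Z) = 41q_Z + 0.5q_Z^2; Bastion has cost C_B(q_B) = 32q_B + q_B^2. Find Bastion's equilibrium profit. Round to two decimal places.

375.80

Zephyr's profit: π_Z = (123 - 2Q)q_Z - (41q_Z + (1/2)q_Z²). Setting ∂π_Z/∂q_Z = 0: 82 - 5q_Z - 2(q_B) = 0.
Bastion's profit: π_B = (123 - 2Q)q_B - (32q_B + q_B²). Setting ∂π_B/∂q_B = 0: 91 - 6q_B - 2(q_Z) = 0.
So q_Z = (82 - 2q_B)/5 and q_B = (91 - 2q_Z)/6.
Substituting one into the other gives q_Z = 155/13 and q_B = 291/26.
Price P = 123 - 2·(601/26) = 998/13.
Bastion's profit: (998/13)·(291/26) - 32·(291/26) - (291/26)² = 375.8033.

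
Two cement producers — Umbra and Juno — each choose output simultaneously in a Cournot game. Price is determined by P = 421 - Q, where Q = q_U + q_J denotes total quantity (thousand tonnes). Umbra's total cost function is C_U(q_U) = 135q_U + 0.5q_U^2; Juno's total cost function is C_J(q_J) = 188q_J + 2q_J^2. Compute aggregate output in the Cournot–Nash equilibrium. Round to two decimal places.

Umbra's profit: π_U = (421 - Q)q_U - (135q_U + (1/2)q_U²). Setting ∂π_U/∂q_U = 0: 286 - 3q_U - (q_J) = 0.
Juno's profit: π_J = (421 - Q)q_J - (188q_J + 2q_J²). Setting ∂π_J/∂q_J = 0: 233 - 6q_J - (q_U) = 0.
So q_U = (286 - q_J)/3 and q_J = (233 - q_U)/6.
Solving the pair: q_U = 1483/17, q_J = 413/17.
Total output Q = 1483/17 + 413/17 = 1896/17.

111.53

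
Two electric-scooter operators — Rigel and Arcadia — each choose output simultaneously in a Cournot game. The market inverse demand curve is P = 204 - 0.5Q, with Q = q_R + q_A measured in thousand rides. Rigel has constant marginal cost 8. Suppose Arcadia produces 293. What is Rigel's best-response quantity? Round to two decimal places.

With the rival's output fixed at 293, Rigel's profit is π_R = (204 - (1/2)·293 - (1/2)q_R)q_R - (8q_R) = (115/2 - (1/2)q_R)q_R - (8q_R).
∂π_R/∂q_R = 99/2 - q_R = 0, so q_R = 99/2.

49.50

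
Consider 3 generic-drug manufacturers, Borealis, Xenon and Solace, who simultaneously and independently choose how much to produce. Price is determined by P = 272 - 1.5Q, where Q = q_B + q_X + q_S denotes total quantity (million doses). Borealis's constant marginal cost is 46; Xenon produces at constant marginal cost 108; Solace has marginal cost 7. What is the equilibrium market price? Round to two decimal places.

Borealis's profit: π_B = (272 - 1.5Q)q_B - (46q_B). Setting ∂π_B/∂q_B = 0: 226 - 3q_B - (3/2)(q_X + q_S) = 0.
Xenon's profit: π_X = (272 - 1.5Q)q_X - (108q_X). Setting ∂π_X/∂q_X = 0: 164 - 3q_X - (3/2)(q_B + q_S) = 0.
Solace's first-order condition: 265 - 3q_S - (3/2)(q_B + q_X) = 0.
Adding the 3 conditions: 655 − 3Q − 3Q = 0, i.e. Q = 655/6.
Back-substituting: q_B = (226 − 655/4)/(3/2) = 83/2, q_X = (164 − 655/4)/(3/2) = 1/6, q_S = (265 − 655/4)/(3/2) = 135/2.
Total output Q = 655/6, so price P = 272 - (3/2)·(655/6) = 433/4.

108.25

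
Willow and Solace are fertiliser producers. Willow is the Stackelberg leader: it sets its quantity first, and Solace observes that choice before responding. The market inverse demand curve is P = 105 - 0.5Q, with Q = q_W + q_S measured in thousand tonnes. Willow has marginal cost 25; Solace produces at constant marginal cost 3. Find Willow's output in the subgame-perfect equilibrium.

The follower Solace best-responds to any q_W: π_S = (105 - 0.5Q)q_S - 3q_S.
Setting the follower's marginal profit to zero, 102 - (1/2)q_W - q_S = 0, i.e. q_S = (102 - (1/2)q_W).
Willow substitutes q_S(q_W) into its own profit: π_W = q_W(105 - (1/2)q_W - (102 - (1/2)q_W)/2) - 25q_W = (54 - (1/4)q_W)q_W - 25q_W.
Leader FOC: 29 - (1/2)q_W = 0, so q_W = 58.
Then q_S = (102 - (1/2)·58) = 73.

58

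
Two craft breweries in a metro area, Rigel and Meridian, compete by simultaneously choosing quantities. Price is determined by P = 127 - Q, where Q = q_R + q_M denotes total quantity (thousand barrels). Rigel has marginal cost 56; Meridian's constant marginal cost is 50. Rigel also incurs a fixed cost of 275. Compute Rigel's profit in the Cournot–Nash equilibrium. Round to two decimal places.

194.44

Rigel's profit: π_R = (127 - Q)q_R - (56q_R). Setting ∂π_R/∂q_R = 0: 71 - 2q_R - (q_M) = 0.
Meridian's first-order condition: 77 - 2q_M - (q_R) = 0.
Rearranging gives the reaction functions q_R = (71 - q_M)/2 and q_M = (77 - q_R)/2.
Substituting one into the other gives q_R = 65/3 and q_M = 83/3.
Price P = 127 - 148/3 = 233/3.
Rigel's profit: (233/3 - 56)·(65/3) - 275 = 1750/9.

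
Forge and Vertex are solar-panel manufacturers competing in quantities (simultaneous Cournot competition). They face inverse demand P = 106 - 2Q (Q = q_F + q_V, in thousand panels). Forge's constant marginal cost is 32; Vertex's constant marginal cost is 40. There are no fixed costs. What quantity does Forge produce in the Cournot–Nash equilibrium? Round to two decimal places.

Forge's profit: π_F = (106 - 2Q)q_F - (32q_F). Setting ∂π_F/∂q_F = 0: 74 - 4q_F - 2(q_V) = 0.
Vertex's first-order condition: 66 - 4q_V - 2(q_F) = 0.
Best responses: q_F = (74 - 2q_V)/4, q_V = (66 - 2q_F)/4.
Substituting one into the other gives q_F = 41/3 and q_V = 29/3.

13.67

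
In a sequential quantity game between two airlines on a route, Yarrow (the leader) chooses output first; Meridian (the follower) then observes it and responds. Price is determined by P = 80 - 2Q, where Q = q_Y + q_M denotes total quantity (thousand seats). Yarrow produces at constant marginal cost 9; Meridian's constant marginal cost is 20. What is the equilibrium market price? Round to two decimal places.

29.50

The follower Meridian best-responds to any q_Y: π_M = (80 - 2Q)q_M - 20q_M.
∂π_M/∂q_M = 60 - 2q_Y - 4q_M = 0 gives the reaction function q_M = (60 - 2q_Y)/4.
Yarrow substitutes q_M(q_Y) into its own profit: π_Y = q_Y(80 - 2q_Y - (60 - 2q_Y)/2) - 9q_Y = (50 - q_Y)q_Y - 9q_Y.
Leader FOC: 41 - 2q_Y = 0, so q_Y = 41/2.
Then q_M = (60 - 2·(41/2))/4 = 19/4.
Total output Q = 101/4, so price P = 80 - 2·(101/4) = 59/2.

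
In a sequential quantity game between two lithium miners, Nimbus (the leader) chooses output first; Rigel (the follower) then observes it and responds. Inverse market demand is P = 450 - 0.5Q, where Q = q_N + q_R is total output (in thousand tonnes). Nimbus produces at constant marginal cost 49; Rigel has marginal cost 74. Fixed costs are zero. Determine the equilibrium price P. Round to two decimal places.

The follower Rigel best-responds to any q_N: π_R = (450 - 0.5Q)q_R - 74q_R.
Follower FOC: 376 - (1/2)q_N - q_R = 0, so q_R(q_N) = (376 - (1/2)q_N).
The leader anticipates this reaction. Substituting into P = 450 - 0.5Q gives P = 262 - (1/4)q_N, so π_N = (262 - (1/4)q_N)q_N - 49q_N.
Maximising: ∂π_N/∂q_N = 213 - (1/2)q_N = 0, giving q_N = 426.
Then q_R = (376 - (1/2)·426) = 163.
Total output Q = 589, so price P = 450 - (1/2)·589 = 311/2.

155.50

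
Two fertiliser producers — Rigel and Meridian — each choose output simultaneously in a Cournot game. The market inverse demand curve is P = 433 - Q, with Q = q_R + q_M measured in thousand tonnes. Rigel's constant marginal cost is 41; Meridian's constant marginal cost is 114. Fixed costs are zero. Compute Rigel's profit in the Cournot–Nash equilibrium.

24025

Rigel's profit: π_R = (433 - Q)q_R - (41q_R). Setting ∂π_R/∂q_R = 0: 392 - 2q_R - (q_M) = 0.
Meridian's first-order condition: 319 - 2q_M - (q_R) = 0.
Rearranging gives the reaction functions q_R = (392 - q_M)/2 and q_M = (319 - q_R)/2.
Substituting one into the other gives q_R = 155 and q_M = 82.
Price P = 433 - 237 = 196.
Rigel's profit: (196 - 41)·155 = 24025.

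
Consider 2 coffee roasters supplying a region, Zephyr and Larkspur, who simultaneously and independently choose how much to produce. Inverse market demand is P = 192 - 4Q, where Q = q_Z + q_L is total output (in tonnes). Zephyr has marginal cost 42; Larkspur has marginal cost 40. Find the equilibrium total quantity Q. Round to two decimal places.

25.17

Zephyr's profit: π_Z = (192 - 4Q)q_Z - (42q_Z). Setting ∂π_Z/∂q_Z = 0: 150 - 8q_Z - 4(q_L) = 0.
Larkspur's first-order condition: 152 - 8q_L - 4(q_Z) = 0.
Best responses: q_Z = (150 - 4q_L)/8, q_L = (152 - 4q_Z)/8.
Substituting one into the other gives q_Z = 37/3 and q_L = 77/6.
Total output Q = 37/3 + 77/6 = 151/6.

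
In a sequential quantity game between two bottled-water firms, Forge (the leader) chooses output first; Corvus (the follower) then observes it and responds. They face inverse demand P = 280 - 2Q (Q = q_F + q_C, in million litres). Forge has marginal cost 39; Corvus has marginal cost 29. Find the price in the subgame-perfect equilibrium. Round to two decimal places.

The follower Corvus best-responds to any q_F: π_C = (280 - 2Q)q_C - 29q_C.
Follower FOC: 251 - 2q_F - 4q_C = 0, so q_C(q_F) = (251 - 2q_F)/4.
The leader anticipates this reaction. Substituting into P = 280 - 2Q gives P = 309/2 - q_F, so π_F = (309/2 - q_F)q_F - 39q_F.
The leader's first-order condition 231/2 - 2q_F = 0 yields q_F = 231/4.
Then q_C = (251 - 2·(231/4))/4 = 271/8.
Total output Q = 733/8, so price P = 280 - 2·(733/8) = 387/4.

96.75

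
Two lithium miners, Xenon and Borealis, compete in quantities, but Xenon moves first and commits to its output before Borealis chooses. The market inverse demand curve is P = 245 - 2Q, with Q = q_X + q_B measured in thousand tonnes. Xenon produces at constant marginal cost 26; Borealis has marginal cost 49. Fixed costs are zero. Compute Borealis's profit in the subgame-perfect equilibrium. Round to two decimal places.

Solve by backward induction. Given q_X, the follower Borealis maximises π_B = (245 - 2q_X - 2q_B)q_B - 49q_B.
∂π_B/∂q_B = 196 - 2q_X - 4q_B = 0 gives the reaction function q_B = (196 - 2q_X)/4.
Xenon substitutes q_B(q_X) into its own profit: π_X = q_X(245 - 2q_X - (196 - 2q_X)/2) - 26q_X = (147 - q_X)q_X - 26q_X.
Maximising: ∂π_X/∂q_X = 121 - 2q_X = 0, giving q_X = 121/2.
Then q_B = (196 - 2·(121/2))/4 = 75/4.
Price P = 245 - 2·(317/4) = 173/2.
Borealis's profit: (173/2 - 49)·(75/4) = 703.1250.

703.13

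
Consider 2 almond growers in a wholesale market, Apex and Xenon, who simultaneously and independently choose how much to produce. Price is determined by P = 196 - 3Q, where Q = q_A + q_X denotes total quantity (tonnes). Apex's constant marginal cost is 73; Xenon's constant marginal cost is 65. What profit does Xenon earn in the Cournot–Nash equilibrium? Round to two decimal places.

715.59

Apex's profit: π_A = (196 - 3Q)q_A - (73q_A). Setting ∂π_A/∂q_A = 0: 123 - 6q_A - 3(q_X) = 0.
Xenon's profit: π_X = (196 - 3Q)q_X - (65q_X). Setting ∂π_X/∂q_X = 0: 131 - 6q_X - 3(q_A) = 0.
So q_A = (123 - 3q_X)/6 and q_X = (131 - 3q_A)/6.
Substituting one into the other gives q_A = 115/9 and q_X = 139/9.
Price P = 196 - 3·(254/9) = 334/3.
Xenon's profit: (334/3 - 65)·(139/9) = 715.5926.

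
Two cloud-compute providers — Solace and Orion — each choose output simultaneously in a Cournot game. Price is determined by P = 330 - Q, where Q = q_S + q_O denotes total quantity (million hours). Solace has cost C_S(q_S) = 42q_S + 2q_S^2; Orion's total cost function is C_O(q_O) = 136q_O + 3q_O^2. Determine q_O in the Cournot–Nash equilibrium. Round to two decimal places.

18.64

Solace's profit: π_S = (330 - Q)q_S - (42q_S + 2q_S²). Setting ∂π_S/∂q_S = 0: 288 - 6q_S - (q_O) = 0.
Orion's first-order condition: 194 - 8q_O - (q_S) = 0.
So q_S = (288 - q_O)/6 and q_O = (194 - q_S)/8.
Substituting one into the other gives q_S = 44.8936 and q_O = 876/47.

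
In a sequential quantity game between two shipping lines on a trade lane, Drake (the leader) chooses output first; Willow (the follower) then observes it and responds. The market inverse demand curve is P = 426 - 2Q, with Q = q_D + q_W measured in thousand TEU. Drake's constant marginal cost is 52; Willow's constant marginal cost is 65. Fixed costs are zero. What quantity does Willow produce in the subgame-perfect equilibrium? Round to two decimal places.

41.88

The follower Willow best-responds to any q_D: π_W = (426 - 2Q)q_W - 65q_W.
Follower FOC: 361 - 2q_D - 4q_W = 0, so q_W(q_D) = (361 - 2q_D)/4.
Drake substitutes q_W(q_D) into its own profit: π_D = q_D(426 - 2q_D - (361 - 2q_D)/2) - 52q_D = (491/2 - q_D)q_D - 52q_D.
Maximising: ∂π_D/∂q_D = 387/2 - 2q_D = 0, giving q_D = 387/4.
Then q_W = (361 - 2·(387/4))/4 = 335/8.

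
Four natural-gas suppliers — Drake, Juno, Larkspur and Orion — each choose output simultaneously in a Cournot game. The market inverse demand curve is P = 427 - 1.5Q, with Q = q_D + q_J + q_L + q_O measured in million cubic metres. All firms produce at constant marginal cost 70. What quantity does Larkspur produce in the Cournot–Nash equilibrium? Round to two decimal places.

A representative firm's profit is π_i = q_i(427 - 1.5Q) - 70q_i.
Setting ∂π_i/∂q_i = 0 with rivals' quantities fixed: 357 - 3q_i - (3/2)·Σ_{j≠i} q_j = 0.
With identical firms every q_j equals q_i, so Σ_{j≠i} q_j = 3q_i and 357 = (15/2)q_i, giving q_i = 238/5.

47.60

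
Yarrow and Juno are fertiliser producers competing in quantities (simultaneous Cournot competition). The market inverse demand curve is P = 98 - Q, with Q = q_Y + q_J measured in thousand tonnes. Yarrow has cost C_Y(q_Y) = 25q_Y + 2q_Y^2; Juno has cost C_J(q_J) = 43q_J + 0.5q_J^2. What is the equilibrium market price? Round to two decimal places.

Yarrow's profit: π_Y = (98 - Q)q_Y - (25q_Y + 2q_Y²). Setting ∂π_Y/∂q_Y = 0: 73 - 6q_Y - (q_J) = 0.
Juno's profit: π_J = (98 - Q)q_J - (43q_J + (1/2)q_J²). Setting ∂π_J/∂q_J = 0: 55 - 3q_J - (q_Y) = 0.
So q_Y = (73 - q_J)/6 and q_J = (55 - q_Y)/3.
Substituting one into the other gives q_Y = 164/17 and q_J = 257/17.
Total output Q = 421/17, so price P = 98 - 421/17 = 1245/17.

73.24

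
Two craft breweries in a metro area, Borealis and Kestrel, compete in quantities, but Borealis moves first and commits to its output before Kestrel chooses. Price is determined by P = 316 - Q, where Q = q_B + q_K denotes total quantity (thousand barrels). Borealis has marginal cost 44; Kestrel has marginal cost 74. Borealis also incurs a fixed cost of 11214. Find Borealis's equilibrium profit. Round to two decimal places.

The follower Kestrel best-responds to any q_B: π_K = (316 - Q)q_K - 74q_K.
∂π_K/∂q_K = 242 - q_B - 2q_K = 0 gives the reaction function q_K = (242 - q_B)/2.
Borealis substitutes q_K(q_B) into its own profit: π_B = q_B(316 - q_B - (242 - q_B)/2) - 44q_B = (195 - (1/2)q_B)q_B - 44q_B.
Maximising: ∂π_B/∂q_B = 151 - q_B = 0, giving q_B = 151.
Then q_K = (242 - 151)/2 = 91/2.
Price P = 316 - 393/2 = 239/2.
Borealis's profit: (239/2 - 44)·151 - 11214 = 373/2.

186.50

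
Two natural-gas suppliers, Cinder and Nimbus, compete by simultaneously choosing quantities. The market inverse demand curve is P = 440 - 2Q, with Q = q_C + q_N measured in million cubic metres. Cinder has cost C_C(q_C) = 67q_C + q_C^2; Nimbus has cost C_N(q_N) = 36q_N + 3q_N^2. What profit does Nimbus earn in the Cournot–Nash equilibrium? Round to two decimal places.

Cinder's profit: π_C = (440 - 2Q)q_C - (67q_C + q_C²). Setting ∂π_C/∂q_C = 0: 373 - 6q_C - 2(q_N) = 0.
Nimbus's profit: π_N = (440 - 2Q)q_N - (36q_N + 3q_N²). Setting ∂π_N/∂q_N = 0: 404 - 10q_N - 2(q_C) = 0.
Best responses: q_C = (373 - 2q_N)/6, q_N = (404 - 2q_C)/10.
Substituting one into the other gives q_C = 1461/28 and q_N = 839/28.
Price P = 440 - 2·(575/7) = 1930/7.
Nimbus's profit: (1930/7)·(839/28) - 36·(839/28) - 3(839/28)² = 4489.2921.

4489.29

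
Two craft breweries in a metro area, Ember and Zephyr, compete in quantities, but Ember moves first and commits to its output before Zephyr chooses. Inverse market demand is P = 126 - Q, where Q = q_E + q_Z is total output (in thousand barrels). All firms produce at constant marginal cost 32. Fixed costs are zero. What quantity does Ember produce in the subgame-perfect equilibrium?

Solve by backward induction. Given q_E, the follower Zephyr maximises π_Z = (126 - q_E - q_Z)q_Z - 32q_Z.
∂π_Z/∂q_Z = 94 - q_E - 2q_Z = 0 gives the reaction function q_Z = (94 - q_E)/2.
Ember substitutes q_Z(q_E) into its own profit: π_E = q_E(126 - q_E - (94 - q_E)/2) - 32q_E = (79 - (1/2)q_E)q_E - 32q_E.
Leader FOC: 47 - q_E = 0, so q_E = 47.
Then q_Z = (94 - 47)/2 = 47/2.

47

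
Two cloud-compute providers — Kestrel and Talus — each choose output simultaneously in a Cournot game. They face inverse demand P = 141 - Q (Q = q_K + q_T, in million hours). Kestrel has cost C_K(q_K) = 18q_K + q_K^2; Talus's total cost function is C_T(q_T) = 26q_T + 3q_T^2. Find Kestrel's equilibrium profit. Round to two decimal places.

Kestrel's profit: π_K = (141 - Q)q_K - (18q_K + q_K²). Setting ∂π_K/∂q_K = 0: 123 - 4q_K - (q_T) = 0.
Talus's first-order condition: 115 - 8q_T - (q_K) = 0.
Rearranging gives the reaction functions q_K = (123 - q_T)/4 and q_T = (115 - q_K)/8.
Solving the pair: q_K = 869/31, q_T = 337/31.
Price P = 141 - 1206/31 = 102.0968.
Kestrel's profit: 102.0968·(869/31) - 18·(869/31) - (869/31)² = 1571.6150.

1571.61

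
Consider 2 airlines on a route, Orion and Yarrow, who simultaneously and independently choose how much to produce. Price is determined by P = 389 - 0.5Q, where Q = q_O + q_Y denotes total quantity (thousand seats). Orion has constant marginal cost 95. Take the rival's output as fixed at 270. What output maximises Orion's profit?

With the rival's output fixed at 270, Orion's profit is π_O = (389 - (1/2)·270 - (1/2)q_O)q_O - (95q_O) = (254 - (1/2)q_O)q_O - (95q_O).
∂π_O/∂q_O = 159 - q_O = 0, so q_O = 159.

159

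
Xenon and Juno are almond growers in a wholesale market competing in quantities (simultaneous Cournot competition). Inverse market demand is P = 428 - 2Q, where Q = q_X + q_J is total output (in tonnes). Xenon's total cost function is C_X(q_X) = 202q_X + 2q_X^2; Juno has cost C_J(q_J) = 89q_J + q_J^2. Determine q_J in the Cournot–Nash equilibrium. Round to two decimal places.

51.36

Xenon's profit: π_X = (428 - 2Q)q_X - (202q_X + 2q_X²). Setting ∂π_X/∂q_X = 0: 226 - 8q_X - 2(q_J) = 0.
Juno's profit: π_J = (428 - 2Q)q_J - (89q_J + q_J²). Setting ∂π_J/∂q_J = 0: 339 - 6q_J - 2(q_X) = 0.
Rearranging gives the reaction functions q_X = (226 - 2q_J)/8 and q_J = (339 - 2q_X)/6.
Substituting one into the other gives q_X = 339/22 and q_J = 565/11.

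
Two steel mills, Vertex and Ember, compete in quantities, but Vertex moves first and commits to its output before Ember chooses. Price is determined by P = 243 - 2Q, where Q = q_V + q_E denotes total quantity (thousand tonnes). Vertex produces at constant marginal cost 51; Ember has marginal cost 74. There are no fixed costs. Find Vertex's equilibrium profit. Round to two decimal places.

The follower Ember best-responds to any q_V: π_E = (243 - 2Q)q_E - 74q_E.
Follower FOC: 169 - 2q_V - 4q_E = 0, so q_E(q_V) = (169 - 2q_V)/4.
Vertex substitutes q_E(q_V) into its own profit: π_V = q_V(243 - 2q_V - (169 - 2q_V)/2) - 51q_V = (317/2 - q_V)q_V - 51q_V.
Maximising: ∂π_V/∂q_V = 215/2 - 2q_V = 0, giving q_V = 215/4.
Then q_E = (169 - 2·(215/4))/4 = 123/8.
Price P = 243 - 2·(553/8) = 419/4.
Vertex's profit: (419/4 - 51)·(215/4) = 2889.0625.

2889.06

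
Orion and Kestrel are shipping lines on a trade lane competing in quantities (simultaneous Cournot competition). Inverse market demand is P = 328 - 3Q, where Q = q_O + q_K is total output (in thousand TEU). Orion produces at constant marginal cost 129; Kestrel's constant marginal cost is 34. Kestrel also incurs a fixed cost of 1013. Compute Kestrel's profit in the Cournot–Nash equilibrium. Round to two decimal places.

4591.48

Orion's profit: π_O = (328 - 3Q)q_O - (129q_O). Setting ∂π_O/∂q_O = 0: 199 - 6q_O - 3(q_K) = 0.
Kestrel's first-order condition: 294 - 6q_K - 3(q_O) = 0.
Rearranging gives the reaction functions q_O = (199 - 3q_K)/6 and q_K = (294 - 3q_O)/6.
Substituting one into the other gives q_O = 104/9 and q_K = 389/9.
Price P = 328 - 3·(493/9) = 491/3.
Kestrel's profit: (491/3 - 34)·(389/9) - 1013 = 4591.4815.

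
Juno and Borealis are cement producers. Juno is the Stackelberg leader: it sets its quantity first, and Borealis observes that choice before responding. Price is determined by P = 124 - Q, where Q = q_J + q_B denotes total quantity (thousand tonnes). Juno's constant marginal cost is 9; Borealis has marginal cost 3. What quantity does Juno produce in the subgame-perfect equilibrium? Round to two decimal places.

Solve by backward induction. Given q_J, the follower Borealis maximises π_B = (124 - q_J - q_B)q_B - 3q_B.
∂π_B/∂q_B = 121 - q_J - 2q_B = 0 gives the reaction function q_B = (121 - q_J)/2.
The leader anticipates this reaction. Substituting into P = 124 - Q gives P = 127/2 - (1/2)q_J, so π_J = (127/2 - (1/2)q_J)q_J - 9q_J.
The leader's first-order condition 109/2 - q_J = 0 yields q_J = 109/2.
Then q_B = (121 - 109/2)/2 = 133/4.

54.50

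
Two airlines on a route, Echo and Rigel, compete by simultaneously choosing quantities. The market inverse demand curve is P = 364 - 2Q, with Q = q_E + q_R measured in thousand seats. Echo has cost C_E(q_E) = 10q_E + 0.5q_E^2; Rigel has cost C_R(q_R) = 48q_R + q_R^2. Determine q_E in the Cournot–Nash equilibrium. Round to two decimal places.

57.38

Echo's profit: π_E = (364 - 2Q)q_E - (10q_E + (1/2)q_E²). Setting ∂π_E/∂q_E = 0: 354 - 5q_E - 2(q_R) = 0.
Rigel's profit: π_R = (364 - 2Q)q_R - (48q_R + q_R²). Setting ∂π_R/∂q_R = 0: 316 - 6q_R - 2(q_E) = 0.
Best responses: q_E = (354 - 2q_R)/5, q_R = (316 - 2q_E)/6.
Substituting one into the other gives q_E = 746/13 and q_R = 436/13.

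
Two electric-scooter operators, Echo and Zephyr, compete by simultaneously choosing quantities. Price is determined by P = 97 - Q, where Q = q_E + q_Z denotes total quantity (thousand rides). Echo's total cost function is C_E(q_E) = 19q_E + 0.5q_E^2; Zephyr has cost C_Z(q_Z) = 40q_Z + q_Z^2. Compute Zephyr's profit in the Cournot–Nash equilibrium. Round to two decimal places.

Echo's profit: π_E = (97 - Q)q_E - (19q_E + (1/2)q_E²). Setting ∂π_E/∂q_E = 0: 78 - 3q_E - (q_Z) = 0.
Zephyr's first-order condition: 57 - 4q_Z - (q_E) = 0.
Best responses: q_E = (78 - q_Z)/3, q_Z = (57 - q_E)/4.
Solving the pair: q_E = 255/11, q_Z = 93/11.
Price P = 97 - 348/11 = 719/11.
Zephyr's profit: (719/11)·(93/11) - 40·(93/11) - (93/11)² = 142.9587.

142.96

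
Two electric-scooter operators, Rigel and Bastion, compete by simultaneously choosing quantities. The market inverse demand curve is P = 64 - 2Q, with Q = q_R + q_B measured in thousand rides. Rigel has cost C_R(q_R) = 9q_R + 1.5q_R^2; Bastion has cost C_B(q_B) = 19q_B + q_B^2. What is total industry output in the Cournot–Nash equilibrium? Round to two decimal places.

Rigel's profit: π_R = (64 - 2Q)q_R - (9q_R + (3/2)q_R²). Setting ∂π_R/∂q_R = 0: 55 - 7q_R - 2(q_B) = 0.
Bastion's profit: π_B = (64 - 2Q)q_B - (19q_B + q_B²). Setting ∂π_B/∂q_B = 0: 45 - 6q_B - 2(q_R) = 0.
Best responses: q_R = (55 - 2q_B)/7, q_B = (45 - 2q_R)/6.
Solving the pair: q_R = 120/19, q_B = 205/38.
Total output Q = 120/19 + 205/38 = 445/38.

11.71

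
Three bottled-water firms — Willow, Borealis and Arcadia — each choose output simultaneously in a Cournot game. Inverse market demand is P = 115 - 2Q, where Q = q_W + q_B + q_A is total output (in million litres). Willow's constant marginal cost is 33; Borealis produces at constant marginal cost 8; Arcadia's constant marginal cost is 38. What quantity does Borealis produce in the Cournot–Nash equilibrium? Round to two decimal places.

20.25

Willow's profit: π_W = (115 - 2Q)q_W - (33q_W). Setting ∂π_W/∂q_W = 0: 82 - 4q_W - 2(q_B + q_A) = 0.
Borealis's first-order condition: 107 - 4q_B - 2(q_W + q_A) = 0.
Arcadia's first-order condition: 77 - 4q_A - 2(q_W + q_B) = 0.
Adding the 3 first-order conditions: 266 − 8Q = 0, so Q = 133/4.
Back-substituting: q_W = (82 − 133/2)/2 = 31/4, q_B = (107 − 133/2)/2 = 81/4, q_A = (77 − 133/2)/2 = 21/4.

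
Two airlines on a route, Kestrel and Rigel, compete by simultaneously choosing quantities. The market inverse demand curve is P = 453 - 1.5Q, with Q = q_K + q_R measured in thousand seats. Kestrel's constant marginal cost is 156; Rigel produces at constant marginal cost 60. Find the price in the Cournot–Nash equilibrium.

223

Kestrel's profit: π_K = (453 - 1.5Q)q_K - (156q_K). Setting ∂π_K/∂q_K = 0: 297 - 3q_K - (3/2)(q_R) = 0.
Rigel's first-order condition: 393 - 3q_R - (3/2)(q_K) = 0.
Rearranging gives the reaction functions q_K = (297 - (3/2)q_R)/3 and q_R = (393 - (3/2)q_K)/3.
Substituting one into the other gives q_K = 134/3 and q_R = 326/3.
Total output Q = 460/3, so price P = 453 - (3/2)·(460/3) = 223.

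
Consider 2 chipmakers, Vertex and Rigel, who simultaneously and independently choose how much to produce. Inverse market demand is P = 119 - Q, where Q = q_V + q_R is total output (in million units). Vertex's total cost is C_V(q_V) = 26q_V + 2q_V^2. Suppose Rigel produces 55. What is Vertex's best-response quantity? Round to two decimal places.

6.33

With the rival's output fixed at 55, Vertex's profit is π_V = (119 - 55 - q_V)q_V - (26q_V + 2q_V²) = (64 - q_V)q_V - (26q_V + 2q_V²).
∂π_V/∂q_V = 38 - 6q_V = 0, so q_V = 19/3.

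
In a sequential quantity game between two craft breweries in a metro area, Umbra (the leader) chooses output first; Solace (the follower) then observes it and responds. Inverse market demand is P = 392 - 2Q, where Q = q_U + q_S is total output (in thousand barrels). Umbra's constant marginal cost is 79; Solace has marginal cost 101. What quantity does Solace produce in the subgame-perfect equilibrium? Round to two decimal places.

The follower Solace best-responds to any q_U: π_S = (392 - 2Q)q_S - 101q_S.
∂π_S/∂q_S = 291 - 2q_U - 4q_S = 0 gives the reaction function q_S = (291 - 2q_U)/4.
The leader anticipates this reaction. Substituting into P = 392 - 2Q gives P = 493/2 - q_U, so π_U = (493/2 - q_U)q_U - 79q_U.
Leader FOC: 335/2 - 2q_U = 0, so q_U = 335/4.
Then q_S = (291 - 2·(335/4))/4 = 247/8.

30.88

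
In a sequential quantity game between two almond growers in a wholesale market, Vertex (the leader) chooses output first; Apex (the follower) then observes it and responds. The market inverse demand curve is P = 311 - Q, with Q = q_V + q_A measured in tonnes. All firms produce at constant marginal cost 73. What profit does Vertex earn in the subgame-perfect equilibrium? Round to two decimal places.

Solve by backward induction. Given q_V, the follower Apex maximises π_A = (311 - q_V - q_A)q_A - 73q_A.
∂π_A/∂q_A = 238 - q_V - 2q_A = 0 gives the reaction function q_A = (238 - q_V)/2.
The leader anticipates this reaction. Substituting into P = 311 - Q gives P = 192 - (1/2)q_V, so π_V = (192 - (1/2)q_V)q_V - 73q_V.
The leader's first-order condition 119 - q_V = 0 yields q_V = 119.
Then q_A = (238 - 119)/2 = 119/2.
Price P = 311 - 357/2 = 265/2.
Vertex's profit: (265/2 - 73)·119 = 7080.5000.

7080.50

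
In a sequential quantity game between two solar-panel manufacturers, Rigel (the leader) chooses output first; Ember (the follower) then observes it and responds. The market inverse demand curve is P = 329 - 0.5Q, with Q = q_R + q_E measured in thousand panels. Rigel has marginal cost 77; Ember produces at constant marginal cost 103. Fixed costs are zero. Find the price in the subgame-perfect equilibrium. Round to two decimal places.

146.50

Solve by backward induction. Given q_R, the follower Ember maximises π_E = (329 - (1/2)q_R - (1/2)q_E)q_E - 103q_E.
Follower FOC: 226 - (1/2)q_R - q_E = 0, so q_E(q_R) = (226 - (1/2)q_R).
The leader anticipates this reaction. Substituting into P = 329 - 0.5Q gives P = 216 - (1/4)q_R, so π_R = (216 - (1/4)q_R)q_R - 77q_R.
The leader's first-order condition 139 - (1/2)q_R = 0 yields q_R = 278.
Then q_E = (226 - (1/2)·278) = 87.
Total output Q = 365, so price P = 329 - (1/2)·365 = 293/2.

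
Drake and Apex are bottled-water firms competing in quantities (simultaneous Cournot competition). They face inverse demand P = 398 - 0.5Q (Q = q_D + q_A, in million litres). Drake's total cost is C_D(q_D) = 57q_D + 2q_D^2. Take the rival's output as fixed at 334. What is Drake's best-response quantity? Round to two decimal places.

With the rival's output fixed at 334, Drake's profit is π_D = (398 - (1/2)·334 - (1/2)q_D)q_D - (57q_D + 2q_D²) = (231 - (1/2)q_D)q_D - (57q_D + 2q_D²).
∂π_D/∂q_D = 174 - 5q_D = 0, so q_D = 174/5.

34.80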